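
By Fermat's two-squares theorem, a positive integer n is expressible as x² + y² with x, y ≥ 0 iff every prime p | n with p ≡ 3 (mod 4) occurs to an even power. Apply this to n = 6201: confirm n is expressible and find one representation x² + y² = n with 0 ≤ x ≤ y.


Step 1: Factor n = 6201 = 3^2 · 13 · 53.
Step 2: Check the mod-4 condition on each prime factor: 3 ≡ 3 (mod 4), exponent 2 (must be even); 13 ≡ 1 (mod 4), exponent 1; 53 ≡ 1 (mod 4), exponent 1.
All primes ≡ 3 (mod 4) appear to even exponent (or don't appear), so by the two-squares theorem n IS expressible as a sum of two squares.
Step 3: Build a representation. Group n = k² · m with k = 3 and m = 13 · 53 = 689 (a product of primes ≡ 1 (mod 4)); a representation of m scales to one of n via (k·x)² + (k·y)² = k²(x² + y²). Each prime p ≡ 1 (mod 4) is itself a sum of two squares; find a² by testing p − a² for a perfect square:
  13: 13 − 1² = 12, 13 − 2² = 9 = 3² ⇒ 13 = 2² + 3².
  53: 53 − 1² = 52, 53 − 2² = 49 = 7² ⇒ 53 = 2² + 7².
  Combine using the Brahmagupta–Fibonacci identity (a² + b²)(c² + d²) = (ac − bd)² + (ad + bc)² = (ac + bd)² + (ad − bc)²:
  13 · 53 = 689: from (2² + 3²)(2² + 7²), take (2·2 − 3·7, 2·7 + 3·2) = (4 − 21, 14 + 6) = (-17, 20); dropping signs (only squares matter) gives (17, 20); check 17² + 20² = 289 + 400 = 689 ✓.
  Scale by k = 3: (3·17, 3·20) = (51, 60).
Step 4: Order so x ≤ y and verify: 51² + 60² = 2601 + 3600 = 6201 = n. ✓

n = 6201 = 51² + 60² (one valid representation with x ≤ y).


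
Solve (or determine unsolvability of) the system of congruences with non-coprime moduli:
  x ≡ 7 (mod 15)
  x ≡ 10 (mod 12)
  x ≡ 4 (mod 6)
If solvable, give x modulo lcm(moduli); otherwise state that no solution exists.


Moduli 15, 12, 6 are not pairwise coprime, so CRT works modulo lcm(m_i) when all pairwise compatibility conditions hold.
Pairwise compatibility: gcd(m_i, m_j) must divide a_i - a_j for every pair.
Merge one congruence at a time:
  Start: x ≡ 7 (mod 15).
  Combine with x ≡ 10 (mod 12): gcd(15, 12) = 3; 10 - 7 = 3, which IS divisible by 3, so compatible.
    Write x = 7 + 15·t and substitute into x ≡ 10 (mod 12): 15·t ≡ 10 − 7 = 3 (mod 12).
    Divide the congruence (and modulus) by g = 3: 5·t ≡ 1 (mod 4).
    Reduce coefficients mod 4: 1·t ≡ 1 (mod 4).
    So t ≡ 1 (mod 4).
    Then x = 7 + 15·1 = 22, valid modulo lcm(15, 12) = 60: x ≡ 22 (mod 60).
  Combine with x ≡ 4 (mod 6): gcd(60, 6) = 6; 4 - 22 = -18, which IS divisible by 6, so compatible.
    Write x = 22 + 60·t and substitute into x ≡ 4 (mod 6): 60·t ≡ 4 − 22 = -18 (mod 6).
    Divide the congruence (and modulus) by g = 6: 10·t ≡ -3 (mod 1).
    Modulo 1 every t works; take t = 0.
    Then x = 22 + 60·0 = 22, valid modulo lcm(60, 6) = 60: x ≡ 22 (mod 60).
Verify: 22 mod 15 = 7, 22 mod 12 = 10, 22 mod 6 = 4.

x ≡ 22 (mod 60).


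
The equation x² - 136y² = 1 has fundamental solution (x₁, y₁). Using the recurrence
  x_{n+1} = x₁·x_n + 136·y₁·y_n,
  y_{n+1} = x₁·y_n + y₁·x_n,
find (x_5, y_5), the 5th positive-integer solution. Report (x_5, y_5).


Step 1: Find the fundamental solution (x₁, y₁) of x² - 136y² = 1.
  Expand √136 as a continued fraction. a₀ = ⌊√136⌋ = 11; iterate m_{k+1} = d_k·a_k − m_k, d_{k+1} = (136 − m_{k+1}²)/d_k, a_{k+1} = ⌊(a₀ + m_{k+1})/d_{k+1}⌋ (starting m₀ = 0, d₀ = 1), with convergents p_k = a_k·p_{k-1} + p_{k-2}, q_k = a_k·q_{k-1} + q_{k-2} (p₋₁ = 1, q₋₁ = 0):
  k = 0: a₀ = 11; p₀/q₀ = 11/1; p₀² − 136·q₀² = 121 − 136 = -15.
  k = 1: m = 11, d = 15, a = ⌊(11 + 11)/15⌋ = 1; p/q = (1·11 + 1)/(1·1 + 0) = 12/1; p² − 136·q² = 144 − 136 = 8.
  k = 2: m = 4, d = 8, a = ⌊(11 + 4)/8⌋ = 1; p/q = (1·12 + 11)/(1·1 + 1) = 23/2; p² − 136·q² = 529 − 544 = -15.
  k = 3: m = 4, d = 15, a = ⌊(11 + 4)/15⌋ = 1; p/q = (1·23 + 12)/(1·2 + 1) = 35/3; p² − 136·q² = 1225 − 1224 = 1.
  The first convergent with p² − 136·q² = 1 gives the fundamental solution (x₁, y₁) = (35, 3).
Step 2: Apply the recurrence (x_{n+1}, y_{n+1}) = (x₁x_n + 136y₁y_n, x₁y_n + y₁x_n) repeatedly.
  From (x_1, y_1) = (35, 3): x_2 = 35·35 + 136·3·3 = 2449; y_2 = 35·3 + 3·35 = 210.
  From (x_2, y_2) = (2449, 210): x_3 = 35·2449 + 136·3·210 = 171395; y_3 = 35·210 + 3·2449 = 14697.
  From (x_3, y_3) = (171395, 14697): x_4 = 35·171395 + 136·3·14697 = 11995201; y_4 = 35·14697 + 3·171395 = 1028580.
  From (x_4, y_4) = (11995201, 1028580): x_5 = 35·11995201 + 136·3·1028580 = 839492675; y_5 = 35·1028580 + 3·11995201 = 71985903.
Step 3: Verify x_5² - 136·y_5² = 704747951378655625 - 704747951378655624 = 1 (should be 1). ✓

(x_1, y_1) = (35, 3); (x_5, y_5) = (839492675, 71985903).


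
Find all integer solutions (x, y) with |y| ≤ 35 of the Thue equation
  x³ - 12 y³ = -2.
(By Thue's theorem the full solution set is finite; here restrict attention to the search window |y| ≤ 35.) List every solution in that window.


The equation is x³ - 12y³ = -2. For fixed y, x³ = 12·y³ − 2, so a solution requires the RHS to be a perfect cube.
Strategy: iterate y from -35 to 35, compute RHS = 12·y³ − 2, and check whether it is a (positive or negative) perfect cube.
Check small values of y:
  y = 0: RHS = -2 is not a perfect cube.
  y = 1: RHS = 10 is not a perfect cube.
  y = -1: RHS = -14 is not a perfect cube.
  y = 2: RHS = 94 is not a perfect cube.
  y = -2: RHS = -98 is not a perfect cube.
  y = 3: RHS = 322 is not a perfect cube.
  y = -3: RHS = -326 is not a perfect cube.
Continuing the search up to |y| = 35 finds no solutions either.
No (x, y) in the scanned range satisfies the equation.

No integer solutions with |y| ≤ 35.


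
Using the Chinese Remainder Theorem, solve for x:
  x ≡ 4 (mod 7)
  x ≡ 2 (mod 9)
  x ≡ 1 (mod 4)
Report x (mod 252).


Moduli 7, 9, 4 are pairwise coprime; by CRT there is a unique solution modulo M = 7 · 9 · 4 = 252.
Solve pairwise, accumulating the modulus:
  Start with x ≡ 4 (mod 7).
  Combine with x ≡ 2 (mod 9): since gcd(7, 9) = 1, we get a unique residue mod 63.
    Write x = 4 + 7·t and substitute into x ≡ 2 (mod 9): 7·t ≡ 2 − 4 = -2 (mod 9).
    Reduce coefficients mod 9: 7·t ≡ 7 (mod 9).
    The inverse of 7 mod 9 is 4 (since 7·4 = 28 = 3·9 + 1), so t ≡ 4·7 = 28 ≡ 1 (mod 9).
    Then x = 4 + 7·1 = 11, valid modulo lcm(7, 9) = 63: x ≡ 11 (mod 63).
  Combine with x ≡ 1 (mod 4): since gcd(63, 4) = 1, we get a unique residue mod 252.
    Write x = 11 + 63·t and substitute into x ≡ 1 (mod 4): 63·t ≡ 1 − 11 = -10 (mod 4).
    Reduce coefficients mod 4: 3·t ≡ 2 (mod 4).
    The inverse of 3 mod 4 is 3 (since 3·3 = 9 = 2·4 + 1), so t ≡ 3·2 = 6 ≡ 2 (mod 4).
    Then x = 11 + 63·2 = 137, valid modulo lcm(63, 4) = 252: x ≡ 137 (mod 252).
Verify: 137 mod 7 = 4 ✓, 137 mod 9 = 2 ✓, 137 mod 4 = 1 ✓.

x ≡ 137 (mod 252).


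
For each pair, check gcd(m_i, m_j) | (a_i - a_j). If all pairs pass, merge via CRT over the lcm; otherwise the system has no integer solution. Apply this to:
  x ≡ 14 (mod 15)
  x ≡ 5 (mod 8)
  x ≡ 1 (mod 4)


Moduli 15, 8, 4 are not pairwise coprime, so CRT works modulo lcm(m_i) when all pairwise compatibility conditions hold.
Pairwise compatibility: gcd(m_i, m_j) must divide a_i - a_j for every pair.
Merge one congruence at a time:
  Start: x ≡ 14 (mod 15).
  Combine with x ≡ 5 (mod 8): gcd(15, 8) = 1; 5 - 14 = -9, which IS divisible by 1, so compatible.
    Write x = 14 + 15·t and substitute into x ≡ 5 (mod 8): 15·t ≡ 5 − 14 = -9 (mod 8).
    Reduce coefficients mod 8: 7·t ≡ 7 (mod 8).
    The inverse of 7 mod 8 is 7 (since 7·7 = 49 = 6·8 + 1), so t ≡ 7·7 = 49 ≡ 1 (mod 8).
    Then x = 14 + 15·1 = 29, valid modulo lcm(15, 8) = 120: x ≡ 29 (mod 120).
  Combine with x ≡ 1 (mod 4): gcd(120, 4) = 4; 1 - 29 = -28, which IS divisible by 4, so compatible.
    Write x = 29 + 120·t and substitute into x ≡ 1 (mod 4): 120·t ≡ 1 − 29 = -28 (mod 4).
    Divide the congruence (and modulus) by g = 4: 30·t ≡ -7 (mod 1).
    Modulo 1 every t works; take t = 0.
    Then x = 29 + 120·0 = 29, valid modulo lcm(120, 4) = 120: x ≡ 29 (mod 120).
Verify: 29 mod 15 = 14, 29 mod 8 = 5, 29 mod 4 = 1.

x ≡ 29 (mod 120).


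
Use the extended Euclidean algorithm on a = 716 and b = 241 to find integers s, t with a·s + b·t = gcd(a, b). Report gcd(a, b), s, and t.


Euclidean algorithm on (716, 241) — divide until remainder is 0:
  716 = 2 · 241 + 234
  241 = 1 · 234 + 7
  234 = 33 · 7 + 3
  7 = 2 · 3 + 1
  3 = 3 · 1 + 0
gcd(716, 241) = 1.
Track Bezout coefficients alongside the remainders: start with r₀ = 716 = a·1 + b·0 (s = 1, t = 0) and r₁ = 241 = a·0 + b·1 (s = 0, t = 1); each new remainder r_{k+1} = r_{k-1} − q_k·r_k inherits s_{k+1} = s_{k-1} − q_k·s_k, t_{k+1} = t_{k-1} − q_k·t_k, so r_k = a·s_k + b·t_k at every step:
  q = 2: r = 234, s = 1 − 2·0 = 1, t = 0 − 2·1 = -2  (check: 716·1 + 241·(-2) = 234)
  q = 1: r = 7, s = 0 − 1·1 = -1, t = 1 − 1·(-2) = 3  (check: 716·(-1) + 241·3 = 7)
  q = 33: r = 3, s = 1 − 33·(-1) = 34, t = -2 − 33·3 = -101  (check: 716·34 + 241·(-101) = 3)
  q = 2: r = 1, s = -1 − 2·34 = -69, t = 3 − 2·(-101) = 205  (check: 716·(-69) + 241·205 = 1)
The row with r = 1 (the gcd) gives the Bezout coefficients s = -69, t = 205.
Result: 716 · (-69) + 241 · (205) = 1.

gcd(716, 241) = 1; s = -69, t = 205 (check: 716·(-69) + 241·205 = 1).


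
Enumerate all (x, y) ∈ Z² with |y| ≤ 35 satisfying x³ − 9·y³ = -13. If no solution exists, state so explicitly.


The equation is x³ - 9y³ = -13. For fixed y, x³ = 9·y³ − 13, so a solution requires the RHS to be a perfect cube.
Strategy: iterate y from -35 to 35, compute RHS = 9·y³ − 13, and check whether it is a (positive or negative) perfect cube.
Check small values of y:
  y = 0: RHS = -13 is not a perfect cube.
  y = 1: RHS = -4 is not a perfect cube.
  y = -1: RHS = -22 is not a perfect cube.
  y = 2: RHS = 59 is not a perfect cube.
  y = -2: RHS = -85 is not a perfect cube.
  y = 3: RHS = 230 is not a perfect cube.
  y = -3: RHS = -256 is not a perfect cube.
Continuing the search up to |y| = 35 finds no solutions either.
No (x, y) in the scanned range satisfies the equation.

No integer solutions with |y| ≤ 35.


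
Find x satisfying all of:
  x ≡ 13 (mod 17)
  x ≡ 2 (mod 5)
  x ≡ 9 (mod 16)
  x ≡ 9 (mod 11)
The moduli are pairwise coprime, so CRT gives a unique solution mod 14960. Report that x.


Product of moduli M = 17 · 5 · 16 · 11 = 14960.
Merge one congruence at a time:
  Start: x ≡ 13 (mod 17).
  Combine with x ≡ 2 (mod 5); new modulus lcm = 85.
    Write x = 13 + 17·t and substitute into x ≡ 2 (mod 5): 17·t ≡ 2 − 13 = -11 (mod 5).
    Reduce coefficients mod 5: 2·t ≡ 4 (mod 5).
    The inverse of 2 mod 5 is 3 (since 2·3 = 6 = 1·5 + 1), so t ≡ 3·4 = 12 ≡ 2 (mod 5).
    Then x = 13 + 17·2 = 47, valid modulo lcm(17, 5) = 85: x ≡ 47 (mod 85).
  Combine with x ≡ 9 (mod 16); new modulus lcm = 1360.
    Write x = 47 + 85·t and substitute into x ≡ 9 (mod 16): 85·t ≡ 9 − 47 = -38 (mod 16).
    Reduce coefficients mod 16: 5·t ≡ 10 (mod 16).
    The inverse of 5 mod 16 is 13 (since 5·13 = 65 = 4·16 + 1), so t ≡ 13·10 = 130 ≡ 2 (mod 16).
    Then x = 47 + 85·2 = 217, valid modulo lcm(85, 16) = 1360: x ≡ 217 (mod 1360).
  Combine with x ≡ 9 (mod 11); new modulus lcm = 14960.
    Write x = 217 + 1360·t and substitute into x ≡ 9 (mod 11): 1360·t ≡ 9 − 217 = -208 (mod 11).
    Reduce coefficients mod 11: 7·t ≡ 1 (mod 11).
    The inverse of 7 mod 11 is 8 (since 7·8 = 56 = 5·11 + 1), so t ≡ 8·1 = 8 ≡ 8 (mod 11).
    Then x = 217 + 1360·8 = 11097, valid modulo lcm(1360, 11) = 14960: x ≡ 11097 (mod 14960).
Verify against each original: 11097 mod 17 = 13, 11097 mod 5 = 2, 11097 mod 16 = 9, 11097 mod 11 = 9.

x ≡ 11097 (mod 14960).


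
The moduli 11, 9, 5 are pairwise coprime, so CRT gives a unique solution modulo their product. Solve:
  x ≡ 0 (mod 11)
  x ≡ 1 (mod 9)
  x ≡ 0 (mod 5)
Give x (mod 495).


Moduli 11, 9, 5 are pairwise coprime; by CRT there is a unique solution modulo M = 11 · 9 · 5 = 495.
Solve pairwise, accumulating the modulus:
  Start with x ≡ 0 (mod 11).
  Combine with x ≡ 1 (mod 9): since gcd(11, 9) = 1, we get a unique residue mod 99.
    Write x = 0 + 11·t and substitute into x ≡ 1 (mod 9): 11·t ≡ 1 − 0 = 1 (mod 9).
    Reduce coefficients mod 9: 2·t ≡ 1 (mod 9).
    The inverse of 2 mod 9 is 5 (since 2·5 = 10 = 1·9 + 1), so t ≡ 5·1 = 5 ≡ 5 (mod 9).
    Then x = 0 + 11·5 = 55, valid modulo lcm(11, 9) = 99: x ≡ 55 (mod 99).
  Combine with x ≡ 0 (mod 5): since gcd(99, 5) = 1, we get a unique residue mod 495.
    Write x = 55 + 99·t and substitute into x ≡ 0 (mod 5): 99·t ≡ 0 − 55 = -55 (mod 5).
    Reduce coefficients mod 5: 4·t ≡ 0 (mod 5).
    The inverse of 4 mod 5 is 4 (since 4·4 = 16 = 3·5 + 1), so t ≡ 4·0 = 0 ≡ 0 (mod 5).
    Then x = 55 + 99·0 = 55, valid modulo lcm(99, 5) = 495: x ≡ 55 (mod 495).
Verify: 55 mod 11 = 0 ✓, 55 mod 9 = 1 ✓, 55 mod 5 = 0 ✓.

x ≡ 55 (mod 495).


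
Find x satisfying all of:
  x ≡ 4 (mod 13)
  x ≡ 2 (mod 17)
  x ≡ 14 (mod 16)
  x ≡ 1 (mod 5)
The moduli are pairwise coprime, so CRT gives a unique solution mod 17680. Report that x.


Product of moduli M = 13 · 17 · 16 · 5 = 17680.
Merge one congruence at a time:
  Start: x ≡ 4 (mod 13).
  Combine with x ≡ 2 (mod 17); new modulus lcm = 221.
    Write x = 4 + 13·t and substitute into x ≡ 2 (mod 17): 13·t ≡ 2 − 4 = -2 (mod 17).
    Reduce coefficients mod 17: 13·t ≡ 15 (mod 17).
    The inverse of 13 mod 17 is 4 (since 13·4 = 52 = 3·17 + 1), so t ≡ 4·15 = 60 ≡ 9 (mod 17).
    Then x = 4 + 13·9 = 121, valid modulo lcm(13, 17) = 221: x ≡ 121 (mod 221).
  Combine with x ≡ 14 (mod 16); new modulus lcm = 3536.
    Write x = 121 + 221·t and substitute into x ≡ 14 (mod 16): 221·t ≡ 14 − 121 = -107 (mod 16).
    Reduce coefficients mod 16: 13·t ≡ 5 (mod 16).
    The inverse of 13 mod 16 is 5 (since 13·5 = 65 = 4·16 + 1), so t ≡ 5·5 = 25 ≡ 9 (mod 16).
    Then x = 121 + 221·9 = 2110, valid modulo lcm(221, 16) = 3536: x ≡ 2110 (mod 3536).
  Combine with x ≡ 1 (mod 5); new modulus lcm = 17680.
    Write x = 2110 + 3536·t and substitute into x ≡ 1 (mod 5): 3536·t ≡ 1 − 2110 = -2109 (mod 5).
    Reduce coefficients mod 5: 1·t ≡ 1 (mod 5).
    So t ≡ 1 (mod 5).
    Then x = 2110 + 3536·1 = 5646, valid modulo lcm(3536, 5) = 17680: x ≡ 5646 (mod 17680).
Verify against each original: 5646 mod 13 = 4, 5646 mod 17 = 2, 5646 mod 16 = 14, 5646 mod 5 = 1.

x ≡ 5646 (mod 17680).


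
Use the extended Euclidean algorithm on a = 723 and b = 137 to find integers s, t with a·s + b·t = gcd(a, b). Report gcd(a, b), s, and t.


Euclidean algorithm on (723, 137) — divide until remainder is 0:
  723 = 5 · 137 + 38
  137 = 3 · 38 + 23
  38 = 1 · 23 + 15
  23 = 1 · 15 + 8
  15 = 1 · 8 + 7
  8 = 1 · 7 + 1
  7 = 7 · 1 + 0
gcd(723, 137) = 1.
Track Bezout coefficients alongside the remainders: start with r₀ = 723 = a·1 + b·0 (s = 1, t = 0) and r₁ = 137 = a·0 + b·1 (s = 0, t = 1); each new remainder r_{k+1} = r_{k-1} − q_k·r_k inherits s_{k+1} = s_{k-1} − q_k·s_k, t_{k+1} = t_{k-1} − q_k·t_k, so r_k = a·s_k + b·t_k at every step:
  q = 5: r = 38, s = 1 − 5·0 = 1, t = 0 − 5·1 = -5  (check: 723·1 + 137·(-5) = 38)
  q = 3: r = 23, s = 0 − 3·1 = -3, t = 1 − 3·(-5) = 16  (check: 723·(-3) + 137·16 = 23)
  q = 1: r = 15, s = 1 − 1·(-3) = 4, t = -5 − 1·16 = -21  (check: 723·4 + 137·(-21) = 15)
  q = 1: r = 8, s = -3 − 1·4 = -7, t = 16 − 1·(-21) = 37  (check: 723·(-7) + 137·37 = 8)
  q = 1: r = 7, s = 4 − 1·(-7) = 11, t = -21 − 1·37 = -58  (check: 723·11 + 137·(-58) = 7)
  q = 1: r = 1, s = -7 − 1·11 = -18, t = 37 − 1·(-58) = 95  (check: 723·(-18) + 137·95 = 1)
The row with r = 1 (the gcd) gives the Bezout coefficients s = -18, t = 95.
Result: 723 · (-18) + 137 · (95) = 1.

gcd(723, 137) = 1; s = -18, t = 95 (check: 723·(-18) + 137·95 = 1).


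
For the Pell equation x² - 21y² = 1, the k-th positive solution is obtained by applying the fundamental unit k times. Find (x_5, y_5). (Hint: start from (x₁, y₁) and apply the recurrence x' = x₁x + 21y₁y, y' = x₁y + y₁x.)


Step 1: Find the fundamental solution (x₁, y₁) of x² - 21y² = 1.
  Expand √21 as a continued fraction. a₀ = ⌊√21⌋ = 4; iterate m_{k+1} = d_k·a_k − m_k, d_{k+1} = (21 − m_{k+1}²)/d_k, a_{k+1} = ⌊(a₀ + m_{k+1})/d_{k+1}⌋ (starting m₀ = 0, d₀ = 1), with convergents p_k = a_k·p_{k-1} + p_{k-2}, q_k = a_k·q_{k-1} + q_{k-2} (p₋₁ = 1, q₋₁ = 0):
  k = 0: a₀ = 4; p₀/q₀ = 4/1; p₀² − 21·q₀² = 16 − 21 = -5.
  k = 1: m = 4, d = 5, a = ⌊(4 + 4)/5⌋ = 1; p/q = (1·4 + 1)/(1·1 + 0) = 5/1; p² − 21·q² = 25 − 21 = 4.
  k = 2: m = 1, d = 4, a = ⌊(4 + 1)/4⌋ = 1; p/q = (1·5 + 4)/(1·1 + 1) = 9/2; p² − 21·q² = 81 − 84 = -3.
  k = 3: m = 3, d = 3, a = ⌊(4 + 3)/3⌋ = 2; p/q = (2·9 + 5)/(2·2 + 1) = 23/5; p² − 21·q² = 529 − 525 = 4.
  k = 4: m = 3, d = 4, a = ⌊(4 + 3)/4⌋ = 1; p/q = (1·23 + 9)/(1·5 + 2) = 32/7; p² − 21·q² = 1024 − 1029 = -5.
  k = 5: m = 1, d = 5, a = ⌊(4 + 1)/5⌋ = 1; p/q = (1·32 + 23)/(1·7 + 5) = 55/12; p² − 21·q² = 3025 − 3024 = 1.
  The first convergent with p² − 21·q² = 1 gives the fundamental solution (x₁, y₁) = (55, 12).
Step 2: Apply the recurrence (x_{n+1}, y_{n+1}) = (x₁x_n + 21y₁y_n, x₁y_n + y₁x_n) repeatedly.
  From (x_1, y_1) = (55, 12): x_2 = 55·55 + 21·12·12 = 6049; y_2 = 55·12 + 12·55 = 1320.
  From (x_2, y_2) = (6049, 1320): x_3 = 55·6049 + 21·12·1320 = 665335; y_3 = 55·1320 + 12·6049 = 145188.
  From (x_3, y_3) = (665335, 145188): x_4 = 55·665335 + 21·12·145188 = 73180801; y_4 = 55·145188 + 12·665335 = 15969360.
  From (x_4, y_4) = (73180801, 15969360): x_5 = 55·73180801 + 21·12·15969360 = 8049222775; y_5 = 55·15969360 + 12·73180801 = 1756484412.
Step 3: Verify x_5² - 21·y_5² = 64789987281578700625 - 64789987281578700624 = 1 (should be 1). ✓

(x_1, y_1) = (55, 12); (x_5, y_5) = (8049222775, 1756484412).


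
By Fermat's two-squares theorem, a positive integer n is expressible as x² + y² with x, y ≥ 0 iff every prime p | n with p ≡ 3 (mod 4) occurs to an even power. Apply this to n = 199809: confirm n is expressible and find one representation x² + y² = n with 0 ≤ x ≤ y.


Step 1: Factor n = 199809 = 3^2 · 149^2.
Step 2: Check the mod-4 condition on each prime factor: 3 ≡ 3 (mod 4), exponent 2 (must be even); 149 ≡ 1 (mod 4), exponent 2.
All primes ≡ 3 (mod 4) appear to even exponent (or don't appear), so by the two-squares theorem n IS expressible as a sum of two squares.
Step 3: Build a representation. Group n = k² · m with k = 3 and m = 149 · 149 = 22201 (a product of primes ≡ 1 (mod 4)); a representation of m scales to one of n via (k·x)² + (k·y)² = k²(x² + y²). Each prime p ≡ 1 (mod 4) is itself a sum of two squares; find a² by testing p − a² for a perfect square:
  149: 149 − 1² = 148, 149 − 2² = 145, 149 − 3² = 140, 149 − 4² = 133, 149 − 5² = 124, 149 − 6² = 113, 149 − 7² = 100 = 10² ⇒ 149 = 7² + 10².
  Combine using the Brahmagupta–Fibonacci identity (a² + b²)(c² + d²) = (ac − bd)² + (ad + bc)² = (ac + bd)² + (ad − bc)²:
  149 · 149 = 22201: from (7² + 10²)(7² + 10²), take (7·7 − 10·10, 7·10 + 10·7) = (49 − 100, 70 + 70) = (-51, 140); dropping signs (only squares matter) gives (51, 140); check 51² + 140² = 2601 + 19600 = 22201 ✓.
  Scale by k = 3: (3·51, 3·140) = (153, 420).
Step 4: Order so x ≤ y and verify: 153² + 420² = 23409 + 176400 = 199809 = n. ✓

n = 199809 = 153² + 420² (one valid representation with x ≤ y).


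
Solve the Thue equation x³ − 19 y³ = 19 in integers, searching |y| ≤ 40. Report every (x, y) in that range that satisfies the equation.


The equation is x³ - 19y³ = 19. For fixed y, x³ = 19·y³ + 19, so a solution requires the RHS to be a perfect cube.
Strategy: iterate y from -40 to 40, compute RHS = 19·y³ + 19, and check whether it is a (positive or negative) perfect cube.
Check small values of y:
  y = 0: RHS = 19 is not a perfect cube.
  y = 1: RHS = 38 is not a perfect cube.
  y = -1: RHS = 0 = (0)³ ⇒ x = 0 works.
  y = 2: RHS = 171 is not a perfect cube.
  y = -2: RHS = -133 is not a perfect cube.
  y = 3: RHS = 532 is not a perfect cube.
  y = -3: RHS = -494 is not a perfect cube.
Continuing the search up to |y| = 40 finds no further solutions beyond those listed.
Collected solutions: (0, -1).

Solutions (with |y| ≤ 40): (0, -1).


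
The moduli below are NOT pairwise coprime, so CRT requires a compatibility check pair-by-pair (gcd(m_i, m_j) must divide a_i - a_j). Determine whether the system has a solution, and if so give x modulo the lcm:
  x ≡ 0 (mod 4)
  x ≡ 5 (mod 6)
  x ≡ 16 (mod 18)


Moduli 4, 6, 18 are not pairwise coprime, so CRT works modulo lcm(m_i) when all pairwise compatibility conditions hold.
Pairwise compatibility: gcd(m_i, m_j) must divide a_i - a_j for every pair.
Merge one congruence at a time:
  Start: x ≡ 0 (mod 4).
  Combine with x ≡ 5 (mod 6): gcd(4, 6) = 2, and 5 - 0 = 5 is NOT divisible by 2.
    ⇒ system is inconsistent (no integer solution).

No solution (the system is inconsistent).


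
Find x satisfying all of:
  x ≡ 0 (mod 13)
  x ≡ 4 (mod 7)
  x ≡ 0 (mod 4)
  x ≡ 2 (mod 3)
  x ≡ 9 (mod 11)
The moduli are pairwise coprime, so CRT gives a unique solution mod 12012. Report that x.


Product of moduli M = 13 · 7 · 4 · 3 · 11 = 12012.
Merge one congruence at a time:
  Start: x ≡ 0 (mod 13).
  Combine with x ≡ 4 (mod 7); new modulus lcm = 91.
    Write x = 0 + 13·t and substitute into x ≡ 4 (mod 7): 13·t ≡ 4 − 0 = 4 (mod 7).
    Reduce coefficients mod 7: 6·t ≡ 4 (mod 7).
    The inverse of 6 mod 7 is 6 (since 6·6 = 36 = 5·7 + 1), so t ≡ 6·4 = 24 ≡ 3 (mod 7).
    Then x = 0 + 13·3 = 39, valid modulo lcm(13, 7) = 91: x ≡ 39 (mod 91).
  Combine with x ≡ 0 (mod 4); new modulus lcm = 364.
    Write x = 39 + 91·t and substitute into x ≡ 0 (mod 4): 91·t ≡ 0 − 39 = -39 (mod 4).
    Reduce coefficients mod 4: 3·t ≡ 1 (mod 4).
    The inverse of 3 mod 4 is 3 (since 3·3 = 9 = 2·4 + 1), so t ≡ 3·1 = 3 ≡ 3 (mod 4).
    Then x = 39 + 91·3 = 312, valid modulo lcm(91, 4) = 364: x ≡ 312 (mod 364).
  Combine with x ≡ 2 (mod 3); new modulus lcm = 1092.
    Write x = 312 + 364·t and substitute into x ≡ 2 (mod 3): 364·t ≡ 2 − 312 = -310 (mod 3).
    Reduce coefficients mod 3: 1·t ≡ 2 (mod 3).
    So t ≡ 2 (mod 3).
    Then x = 312 + 364·2 = 1040, valid modulo lcm(364, 3) = 1092: x ≡ 1040 (mod 1092).
  Combine with x ≡ 9 (mod 11); new modulus lcm = 12012.
    Write x = 1040 + 1092·t and substitute into x ≡ 9 (mod 11): 1092·t ≡ 9 − 1040 = -1031 (mod 11).
    Reduce coefficients mod 11: 3·t ≡ 3 (mod 11).
    The inverse of 3 mod 11 is 4 (since 3·4 = 12 = 1·11 + 1), so t ≡ 4·3 = 12 ≡ 1 (mod 11).
    Then x = 1040 + 1092·1 = 2132, valid modulo lcm(1092, 11) = 12012: x ≡ 2132 (mod 12012).
Verify against each original: 2132 mod 13 = 0, 2132 mod 7 = 4, 2132 mod 4 = 0, 2132 mod 3 = 2, 2132 mod 11 = 9.

x ≡ 2132 (mod 12012).


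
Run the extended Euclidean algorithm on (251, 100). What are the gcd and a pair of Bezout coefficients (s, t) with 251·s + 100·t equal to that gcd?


Euclidean algorithm on (251, 100) — divide until remainder is 0:
  251 = 2 · 100 + 51
  100 = 1 · 51 + 49
  51 = 1 · 49 + 2
  49 = 24 · 2 + 1
  2 = 2 · 1 + 0
gcd(251, 100) = 1.
Track Bezout coefficients alongside the remainders: start with r₀ = 251 = a·1 + b·0 (s = 1, t = 0) and r₁ = 100 = a·0 + b·1 (s = 0, t = 1); each new remainder r_{k+1} = r_{k-1} − q_k·r_k inherits s_{k+1} = s_{k-1} − q_k·s_k, t_{k+1} = t_{k-1} − q_k·t_k, so r_k = a·s_k + b·t_k at every step:
  q = 2: r = 51, s = 1 − 2·0 = 1, t = 0 − 2·1 = -2  (check: 251·1 + 100·(-2) = 51)
  q = 1: r = 49, s = 0 − 1·1 = -1, t = 1 − 1·(-2) = 3  (check: 251·(-1) + 100·3 = 49)
  q = 1: r = 2, s = 1 − 1·(-1) = 2, t = -2 − 1·3 = -5  (check: 251·2 + 100·(-5) = 2)
  q = 24: r = 1, s = -1 − 24·2 = -49, t = 3 − 24·(-5) = 123  (check: 251·(-49) + 100·123 = 1)
The row with r = 1 (the gcd) gives the Bezout coefficients s = -49, t = 123.
Result: 251 · (-49) + 100 · (123) = 1.

gcd(251, 100) = 1; s = -49, t = 123 (check: 251·(-49) + 100·123 = 1).


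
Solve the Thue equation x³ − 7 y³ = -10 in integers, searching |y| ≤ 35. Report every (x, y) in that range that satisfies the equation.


The equation is x³ - 7y³ = -10. For fixed y, x³ = 7·y³ − 10, so a solution requires the RHS to be a perfect cube.
Strategy: iterate y from -35 to 35, compute RHS = 7·y³ − 10, and check whether it is a (positive or negative) perfect cube.
Check small values of y:
  y = 0: RHS = -10 is not a perfect cube.
  y = 1: RHS = -3 is not a perfect cube.
  y = -1: RHS = -17 is not a perfect cube.
  y = 2: RHS = 46 is not a perfect cube.
  y = -2: RHS = -66 is not a perfect cube.
  y = 3: RHS = 179 is not a perfect cube.
  y = -3: RHS = -199 is not a perfect cube.
Continuing the search up to |y| = 35 finds no solutions either.
No (x, y) in the scanned range satisfies the equation.

No integer solutions with |y| ≤ 35.


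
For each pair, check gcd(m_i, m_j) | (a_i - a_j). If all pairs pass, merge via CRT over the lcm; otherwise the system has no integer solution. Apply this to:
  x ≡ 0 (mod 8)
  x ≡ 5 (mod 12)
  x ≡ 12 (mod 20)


Moduli 8, 12, 20 are not pairwise coprime, so CRT works modulo lcm(m_i) when all pairwise compatibility conditions hold.
Pairwise compatibility: gcd(m_i, m_j) must divide a_i - a_j for every pair.
Merge one congruence at a time:
  Start: x ≡ 0 (mod 8).
  Combine with x ≡ 5 (mod 12): gcd(8, 12) = 4, and 5 - 0 = 5 is NOT divisible by 4.
    ⇒ system is inconsistent (no integer solution).

No solution (the system is inconsistent).


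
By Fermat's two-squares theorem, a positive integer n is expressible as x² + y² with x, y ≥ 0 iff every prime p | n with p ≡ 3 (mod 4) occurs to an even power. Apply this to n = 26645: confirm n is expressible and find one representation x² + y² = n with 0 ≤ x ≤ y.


Step 1: Factor n = 26645 = 5 · 73^2.
Step 2: Check the mod-4 condition on each prime factor: 5 ≡ 1 (mod 4), exponent 1; 73 ≡ 1 (mod 4), exponent 2.
All primes ≡ 3 (mod 4) appear to even exponent (or don't appear), so by the two-squares theorem n IS expressible as a sum of two squares.
Step 3: Build a representation. Here n = 5 · 73 · 73 is a product of primes ≡ 1 (mod 4). Each prime p ≡ 1 (mod 4) is itself a sum of two squares; find a² by testing p − a² for a perfect square:
  5: 5 − 1² = 4 = 2² ⇒ 5 = 1² + 2².
  73: 73 − 1² = 72, 73 − 2² = 69, 73 − 3² = 64 = 8² ⇒ 73 = 3² + 8².
  Combine using the Brahmagupta–Fibonacci identity (a² + b²)(c² + d²) = (ac − bd)² + (ad + bc)² = (ac + bd)² + (ad − bc)²:
  5 · 73 = 365: from (1² + 2²)(3² + 8²), take (1·3 − 2·8, 1·8 + 2·3) = (3 − 16, 8 + 6) = (-13, 14); dropping signs (only squares matter) gives (13, 14); check 13² + 14² = 169 + 196 = 365 ✓.
  365 · 73 = 26645: from (13² + 14²)(3² + 8²), take (13·3 − 14·8, 13·8 + 14·3) = (39 − 112, 104 + 42) = (-73, 146); dropping signs (only squares matter) gives (73, 146); check 73² + 146² = 5329 + 21316 = 26645 ✓.
Step 4: Order so x ≤ y and verify: 73² + 146² = 5329 + 21316 = 26645 = n. ✓

n = 26645 = 73² + 146² (one valid representation with x ≤ y).


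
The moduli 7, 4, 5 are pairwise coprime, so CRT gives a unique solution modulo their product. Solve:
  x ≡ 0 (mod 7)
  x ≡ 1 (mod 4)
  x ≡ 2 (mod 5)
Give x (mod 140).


Moduli 7, 4, 5 are pairwise coprime; by CRT there is a unique solution modulo M = 7 · 4 · 5 = 140.
Solve pairwise, accumulating the modulus:
  Start with x ≡ 0 (mod 7).
  Combine with x ≡ 1 (mod 4): since gcd(7, 4) = 1, we get a unique residue mod 28.
    Write x = 0 + 7·t and substitute into x ≡ 1 (mod 4): 7·t ≡ 1 − 0 = 1 (mod 4).
    Reduce coefficients mod 4: 3·t ≡ 1 (mod 4).
    The inverse of 3 mod 4 is 3 (since 3·3 = 9 = 2·4 + 1), so t ≡ 3·1 = 3 ≡ 3 (mod 4).
    Then x = 0 + 7·3 = 21, valid modulo lcm(7, 4) = 28: x ≡ 21 (mod 28).
  Combine with x ≡ 2 (mod 5): since gcd(28, 5) = 1, we get a unique residue mod 140.
    Write x = 21 + 28·t and substitute into x ≡ 2 (mod 5): 28·t ≡ 2 − 21 = -19 (mod 5).
    Reduce coefficients mod 5: 3·t ≡ 1 (mod 5).
    The inverse of 3 mod 5 is 2 (since 3·2 = 6 = 1·5 + 1), so t ≡ 2·1 = 2 ≡ 2 (mod 5).
    Then x = 21 + 28·2 = 77, valid modulo lcm(28, 5) = 140: x ≡ 77 (mod 140).
Verify: 77 mod 7 = 0 ✓, 77 mod 4 = 1 ✓, 77 mod 5 = 2 ✓.

x ≡ 77 (mod 140).


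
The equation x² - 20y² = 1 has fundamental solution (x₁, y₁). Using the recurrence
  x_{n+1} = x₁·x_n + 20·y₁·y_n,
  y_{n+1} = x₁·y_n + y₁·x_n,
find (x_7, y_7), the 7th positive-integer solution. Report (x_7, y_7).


Step 1: Find the fundamental solution (x₁, y₁) of x² - 20y² = 1.
  Expand √20 as a continued fraction. a₀ = ⌊√20⌋ = 4; iterate m_{k+1} = d_k·a_k − m_k, d_{k+1} = (20 − m_{k+1}²)/d_k, a_{k+1} = ⌊(a₀ + m_{k+1})/d_{k+1}⌋ (starting m₀ = 0, d₀ = 1), with convergents p_k = a_k·p_{k-1} + p_{k-2}, q_k = a_k·q_{k-1} + q_{k-2} (p₋₁ = 1, q₋₁ = 0):
  k = 0: a₀ = 4; p₀/q₀ = 4/1; p₀² − 20·q₀² = 16 − 20 = -4.
  k = 1: m = 4, d = 4, a = ⌊(4 + 4)/4⌋ = 2; p/q = (2·4 + 1)/(2·1 + 0) = 9/2; p² − 20·q² = 81 − 80 = 1.
  The first convergent with p² − 20·q² = 1 gives the fundamental solution (x₁, y₁) = (9, 2).
Step 2: Apply the recurrence (x_{n+1}, y_{n+1}) = (x₁x_n + 20y₁y_n, x₁y_n + y₁x_n) repeatedly.
  From (x_1, y_1) = (9, 2): x_2 = 9·9 + 20·2·2 = 161; y_2 = 9·2 + 2·9 = 36.
  From (x_2, y_2) = (161, 36): x_3 = 9·161 + 20·2·36 = 2889; y_3 = 9·36 + 2·161 = 646.
  From (x_3, y_3) = (2889, 646): x_4 = 9·2889 + 20·2·646 = 51841; y_4 = 9·646 + 2·2889 = 11592.
  From (x_4, y_4) = (51841, 11592): x_5 = 9·51841 + 20·2·11592 = 930249; y_5 = 9·11592 + 2·51841 = 208010.
  From (x_5, y_5) = (930249, 208010): x_6 = 9·930249 + 20·2·208010 = 16692641; y_6 = 9·208010 + 2·930249 = 3732588.
  From (x_6, y_6) = (16692641, 3732588): x_7 = 9·16692641 + 20·2·3732588 = 299537289; y_7 = 9·3732588 + 2·16692641 = 66978574.
Step 3: Verify x_7² - 20·y_7² = 89722587501469521 - 89722587501469520 = 1 (should be 1). ✓

(x_1, y_1) = (9, 2); (x_7, y_7) = (299537289, 66978574).


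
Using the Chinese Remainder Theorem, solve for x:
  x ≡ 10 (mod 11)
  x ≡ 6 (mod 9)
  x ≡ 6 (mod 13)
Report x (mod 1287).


Moduli 11, 9, 13 are pairwise coprime; by CRT there is a unique solution modulo M = 11 · 9 · 13 = 1287.
Solve pairwise, accumulating the modulus:
  Start with x ≡ 10 (mod 11).
  Combine with x ≡ 6 (mod 9): since gcd(11, 9) = 1, we get a unique residue mod 99.
    Write x = 10 + 11·t and substitute into x ≡ 6 (mod 9): 11·t ≡ 6 − 10 = -4 (mod 9).
    Reduce coefficients mod 9: 2·t ≡ 5 (mod 9).
    The inverse of 2 mod 9 is 5 (since 2·5 = 10 = 1·9 + 1), so t ≡ 5·5 = 25 ≡ 7 (mod 9).
    Then x = 10 + 11·7 = 87, valid modulo lcm(11, 9) = 99: x ≡ 87 (mod 99).
  Combine with x ≡ 6 (mod 13): since gcd(99, 13) = 1, we get a unique residue mod 1287.
    Write x = 87 + 99·t and substitute into x ≡ 6 (mod 13): 99·t ≡ 6 − 87 = -81 (mod 13).
    Reduce coefficients mod 13: 8·t ≡ 10 (mod 13).
    The inverse of 8 mod 13 is 5 (since 8·5 = 40 = 3·13 + 1), so t ≡ 5·10 = 50 ≡ 11 (mod 13).
    Then x = 87 + 99·11 = 1176, valid modulo lcm(99, 13) = 1287: x ≡ 1176 (mod 1287).
Verify: 1176 mod 11 = 10 ✓, 1176 mod 9 = 6 ✓, 1176 mod 13 = 6 ✓.

x ≡ 1176 (mod 1287).


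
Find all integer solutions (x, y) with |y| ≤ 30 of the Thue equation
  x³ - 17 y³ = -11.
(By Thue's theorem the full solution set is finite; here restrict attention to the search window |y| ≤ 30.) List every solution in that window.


The equation is x³ - 17y³ = -11. For fixed y, x³ = 17·y³ − 11, so a solution requires the RHS to be a perfect cube.
Strategy: iterate y from -30 to 30, compute RHS = 17·y³ − 11, and check whether it is a (positive or negative) perfect cube.
Check small values of y:
  y = 0: RHS = -11 is not a perfect cube.
  y = 1: RHS = 6 is not a perfect cube.
  y = -1: RHS = -28 is not a perfect cube.
  y = 2: RHS = 125 = (5)³ ⇒ x = 5 works.
  y = -2: RHS = -147 is not a perfect cube.
  y = 3: RHS = 448 is not a perfect cube.
  y = -3: RHS = -470 is not a perfect cube.
Continuing the search up to |y| = 30 finds no further solutions beyond those listed.
Collected solutions: (5, 2).

Solutions (with |y| ≤ 30): (5, 2).


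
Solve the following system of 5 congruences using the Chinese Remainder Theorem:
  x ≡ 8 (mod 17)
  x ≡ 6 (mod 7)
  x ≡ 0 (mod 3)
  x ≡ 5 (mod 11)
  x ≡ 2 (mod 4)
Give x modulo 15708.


Product of moduli M = 17 · 7 · 3 · 11 · 4 = 15708.
Merge one congruence at a time:
  Start: x ≡ 8 (mod 17).
  Combine with x ≡ 6 (mod 7); new modulus lcm = 119.
    Write x = 8 + 17·t and substitute into x ≡ 6 (mod 7): 17·t ≡ 6 − 8 = -2 (mod 7).
    Reduce coefficients mod 7: 3·t ≡ 5 (mod 7).
    The inverse of 3 mod 7 is 5 (since 3·5 = 15 = 2·7 + 1), so t ≡ 5·5 = 25 ≡ 4 (mod 7).
    Then x = 8 + 17·4 = 76, valid modulo lcm(17, 7) = 119: x ≡ 76 (mod 119).
  Combine with x ≡ 0 (mod 3); new modulus lcm = 357.
    Write x = 76 + 119·t and substitute into x ≡ 0 (mod 3): 119·t ≡ 0 − 76 = -76 (mod 3).
    Reduce coefficients mod 3: 2·t ≡ 2 (mod 3).
    The inverse of 2 mod 3 is 2 (since 2·2 = 4 = 1·3 + 1), so t ≡ 2·2 = 4 ≡ 1 (mod 3).
    Then x = 76 + 119·1 = 195, valid modulo lcm(119, 3) = 357: x ≡ 195 (mod 357).
  Combine with x ≡ 5 (mod 11); new modulus lcm = 3927.
    Write x = 195 + 357·t and substitute into x ≡ 5 (mod 11): 357·t ≡ 5 − 195 = -190 (mod 11).
    Reduce coefficients mod 11: 5·t ≡ 8 (mod 11).
    The inverse of 5 mod 11 is 9 (since 5·9 = 45 = 4·11 + 1), so t ≡ 9·8 = 72 ≡ 6 (mod 11).
    Then x = 195 + 357·6 = 2337, valid modulo lcm(357, 11) = 3927: x ≡ 2337 (mod 3927).
  Combine with x ≡ 2 (mod 4); new modulus lcm = 15708.
    Write x = 2337 + 3927·t and substitute into x ≡ 2 (mod 4): 3927·t ≡ 2 − 2337 = -2335 (mod 4).
    Reduce coefficients mod 4: 3·t ≡ 1 (mod 4).
    The inverse of 3 mod 4 is 3 (since 3·3 = 9 = 2·4 + 1), so t ≡ 3·1 = 3 ≡ 3 (mod 4).
    Then x = 2337 + 3927·3 = 14118, valid modulo lcm(3927, 4) = 15708: x ≡ 14118 (mod 15708).
Verify against each original: 14118 mod 17 = 8, 14118 mod 7 = 6, 14118 mod 3 = 0, 14118 mod 11 = 5, 14118 mod 4 = 2.

x ≡ 14118 (mod 15708).


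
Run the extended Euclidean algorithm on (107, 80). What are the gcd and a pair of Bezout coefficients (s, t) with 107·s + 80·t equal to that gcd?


Euclidean algorithm on (107, 80) — divide until remainder is 0:
  107 = 1 · 80 + 27
  80 = 2 · 27 + 26
  27 = 1 · 26 + 1
  26 = 26 · 1 + 0
gcd(107, 80) = 1.
Track Bezout coefficients alongside the remainders: start with r₀ = 107 = a·1 + b·0 (s = 1, t = 0) and r₁ = 80 = a·0 + b·1 (s = 0, t = 1); each new remainder r_{k+1} = r_{k-1} − q_k·r_k inherits s_{k+1} = s_{k-1} − q_k·s_k, t_{k+1} = t_{k-1} − q_k·t_k, so r_k = a·s_k + b·t_k at every step:
  q = 1: r = 27, s = 1 − 1·0 = 1, t = 0 − 1·1 = -1  (check: 107·1 + 80·(-1) = 27)
  q = 2: r = 26, s = 0 − 2·1 = -2, t = 1 − 2·(-1) = 3  (check: 107·(-2) + 80·3 = 26)
  q = 1: r = 1, s = 1 − 1·(-2) = 3, t = -1 − 1·3 = -4  (check: 107·3 + 80·(-4) = 1)
The row with r = 1 (the gcd) gives the Bezout coefficients s = 3, t = -4.
Result: 107 · (3) + 80 · (-4) = 1.

gcd(107, 80) = 1; s = 3, t = -4 (check: 107·3 + 80·(-4) = 1).


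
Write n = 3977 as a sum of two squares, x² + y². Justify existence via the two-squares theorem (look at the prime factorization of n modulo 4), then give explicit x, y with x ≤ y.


Step 1: Factor n = 3977 = 41 · 97.
Step 2: Check the mod-4 condition on each prime factor: 41 ≡ 1 (mod 4), exponent 1; 97 ≡ 1 (mod 4), exponent 1.
All primes ≡ 3 (mod 4) appear to even exponent (or don't appear), so by the two-squares theorem n IS expressible as a sum of two squares.
Step 3: Build a representation. Here n = 41 · 97 is a product of primes ≡ 1 (mod 4). Each prime p ≡ 1 (mod 4) is itself a sum of two squares; find a² by testing p − a² for a perfect square:
  41: 41 − 1² = 40, 41 − 2² = 37, 41 − 3² = 32, 41 − 4² = 25 = 5² ⇒ 41 = 4² + 5².
  97: 97 − 1² = 96, 97 − 2² = 93, 97 − 3² = 88, 97 − 4² = 81 = 9² ⇒ 97 = 4² + 9².
  Combine using the Brahmagupta–Fibonacci identity (a² + b²)(c² + d²) = (ac − bd)² + (ad + bc)² = (ac + bd)² + (ad − bc)²:
  41 · 97 = 3977: from (4² + 5²)(4² + 9²), take (4·4 − 5·9, 4·9 + 5·4) = (16 − 45, 36 + 20) = (-29, 56); dropping signs (only squares matter) gives (29, 56); check 29² + 56² = 841 + 3136 = 3977 ✓.
Step 4: Order so x ≤ y and verify: 29² + 56² = 841 + 3136 = 3977 = n. ✓

n = 3977 = 29² + 56² (one valid representation with x ≤ y).


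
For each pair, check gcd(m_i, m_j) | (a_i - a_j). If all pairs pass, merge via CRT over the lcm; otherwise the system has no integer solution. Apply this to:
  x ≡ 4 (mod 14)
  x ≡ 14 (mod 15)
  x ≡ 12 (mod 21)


Moduli 14, 15, 21 are not pairwise coprime, so CRT works modulo lcm(m_i) when all pairwise compatibility conditions hold.
Pairwise compatibility: gcd(m_i, m_j) must divide a_i - a_j for every pair.
Merge one congruence at a time:
  Start: x ≡ 4 (mod 14).
  Combine with x ≡ 14 (mod 15): gcd(14, 15) = 1; 14 - 4 = 10, which IS divisible by 1, so compatible.
    Write x = 4 + 14·t and substitute into x ≡ 14 (mod 15): 14·t ≡ 14 − 4 = 10 (mod 15).
    The inverse of 14 mod 15 is 14 (since 14·14 = 196 = 13·15 + 1), so t ≡ 14·10 = 140 ≡ 5 (mod 15).
    Then x = 4 + 14·5 = 74, valid modulo lcm(14, 15) = 210: x ≡ 74 (mod 210).
  Combine with x ≡ 12 (mod 21): gcd(210, 21) = 21, and 12 - 74 = -62 is NOT divisible by 21.
    ⇒ system is inconsistent (no integer solution).

No solution (the system is inconsistent).


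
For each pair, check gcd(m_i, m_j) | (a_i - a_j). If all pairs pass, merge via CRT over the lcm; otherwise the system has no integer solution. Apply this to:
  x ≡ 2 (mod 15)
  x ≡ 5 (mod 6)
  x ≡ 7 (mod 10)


Moduli 15, 6, 10 are not pairwise coprime, so CRT works modulo lcm(m_i) when all pairwise compatibility conditions hold.
Pairwise compatibility: gcd(m_i, m_j) must divide a_i - a_j for every pair.
Merge one congruence at a time:
  Start: x ≡ 2 (mod 15).
  Combine with x ≡ 5 (mod 6): gcd(15, 6) = 3; 5 - 2 = 3, which IS divisible by 3, so compatible.
    Write x = 2 + 15·t and substitute into x ≡ 5 (mod 6): 15·t ≡ 5 − 2 = 3 (mod 6).
    Divide the congruence (and modulus) by g = 3: 5·t ≡ 1 (mod 2).
    Reduce coefficients mod 2: 1·t ≡ 1 (mod 2).
    So t ≡ 1 (mod 2).
    Then x = 2 + 15·1 = 17, valid modulo lcm(15, 6) = 30: x ≡ 17 (mod 30).
  Combine with x ≡ 7 (mod 10): gcd(30, 10) = 10; 7 - 17 = -10, which IS divisible by 10, so compatible.
    Write x = 17 + 30·t and substitute into x ≡ 7 (mod 10): 30·t ≡ 7 − 17 = -10 (mod 10).
    Divide the congruence (and modulus) by g = 10: 3·t ≡ -1 (mod 1).
    Modulo 1 every t works; take t = 0.
    Then x = 17 + 30·0 = 17, valid modulo lcm(30, 10) = 30: x ≡ 17 (mod 30).
Verify: 17 mod 15 = 2, 17 mod 6 = 5, 17 mod 10 = 7.

x ≡ 17 (mod 30).


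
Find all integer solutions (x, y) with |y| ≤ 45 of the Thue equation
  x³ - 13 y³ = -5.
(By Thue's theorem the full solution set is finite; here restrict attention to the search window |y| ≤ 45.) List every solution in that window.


The equation is x³ - 13y³ = -5. For fixed y, x³ = 13·y³ − 5, so a solution requires the RHS to be a perfect cube.
Strategy: iterate y from -45 to 45, compute RHS = 13·y³ − 5, and check whether it is a (positive or negative) perfect cube.
Check small values of y:
  y = 0: RHS = -5 is not a perfect cube.
  y = 1: RHS = 8 = (2)³ ⇒ x = 2 works.
  y = -1: RHS = -18 is not a perfect cube.
  y = 2: RHS = 99 is not a perfect cube.
  y = -2: RHS = -109 is not a perfect cube.
  y = 3: RHS = 346 is not a perfect cube.
  y = -3: RHS = -356 is not a perfect cube.
Continuing the search up to |y| = 45 finds no further solutions beyond those listed.
Collected solutions: (2, 1).

Solutions (with |y| ≤ 45): (2, 1).
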